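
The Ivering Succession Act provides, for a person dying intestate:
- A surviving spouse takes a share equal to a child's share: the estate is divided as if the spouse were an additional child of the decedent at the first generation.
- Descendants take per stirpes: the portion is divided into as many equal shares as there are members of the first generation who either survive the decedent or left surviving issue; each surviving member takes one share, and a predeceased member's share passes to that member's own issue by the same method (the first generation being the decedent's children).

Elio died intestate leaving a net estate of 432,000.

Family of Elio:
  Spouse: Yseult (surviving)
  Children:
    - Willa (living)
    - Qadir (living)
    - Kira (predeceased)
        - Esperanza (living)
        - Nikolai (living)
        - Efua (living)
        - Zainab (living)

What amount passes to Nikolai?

The spouse counts as an additional share at the children's level, so there are 4 primary shares of 108,000. Yseult takes one such share (108,000).
The children's combined portion (324,000) is divided into 3 shares of 108,000: Willa and Qadir each take 108,000; Kira's 108,000 share passes to Kira's issue.
Kira's share (108,000) is divided into 4 shares of 27,000: Esperanza, Nikolai, Efua, and Zainab each take 27,000.

Nikolai receives 27,000.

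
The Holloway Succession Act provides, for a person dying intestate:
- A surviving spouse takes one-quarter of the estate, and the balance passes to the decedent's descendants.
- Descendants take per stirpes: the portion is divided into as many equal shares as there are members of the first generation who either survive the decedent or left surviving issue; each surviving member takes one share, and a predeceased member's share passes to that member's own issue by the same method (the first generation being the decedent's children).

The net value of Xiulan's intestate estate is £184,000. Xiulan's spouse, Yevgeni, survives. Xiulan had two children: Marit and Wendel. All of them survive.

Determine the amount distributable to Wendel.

Wendel receives £69,000.

Yevgeni takes one-quarter of £184,000 = £46,000. The remaining £138,000 passes to the descendants.
The descendants' portion (£138,000) is divided into 2 shares of £69,000: Marit and Wendel each take £69,000.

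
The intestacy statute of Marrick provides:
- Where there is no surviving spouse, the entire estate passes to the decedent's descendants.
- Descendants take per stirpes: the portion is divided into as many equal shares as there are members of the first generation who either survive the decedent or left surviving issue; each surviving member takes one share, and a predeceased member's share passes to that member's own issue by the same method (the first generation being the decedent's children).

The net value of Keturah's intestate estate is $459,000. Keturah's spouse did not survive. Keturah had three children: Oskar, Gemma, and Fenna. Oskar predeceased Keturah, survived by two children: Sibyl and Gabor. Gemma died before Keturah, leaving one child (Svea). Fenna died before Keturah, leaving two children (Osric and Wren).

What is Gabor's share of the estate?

The entire $459,000 passes to the descendants.
That amount ($459,000) is divided into 3 shares of $153,000: Oskar's $153,000 share passes to Oskar's issue; Gemma's $153,000 share passes to Gemma's issue; Fenna's $153,000 share passes to Fenna's issue.
Oskar's share ($153,000) is divided into 2 shares of $76,500: Sibyl and Gabor each take $76,500.
Gemma's share ($153,000) passes entirely to Svea.
Fenna's share ($153,000) is divided into 2 shares of $76,500: Osric and Wren each take $76,500.

Gabor receives $76,500.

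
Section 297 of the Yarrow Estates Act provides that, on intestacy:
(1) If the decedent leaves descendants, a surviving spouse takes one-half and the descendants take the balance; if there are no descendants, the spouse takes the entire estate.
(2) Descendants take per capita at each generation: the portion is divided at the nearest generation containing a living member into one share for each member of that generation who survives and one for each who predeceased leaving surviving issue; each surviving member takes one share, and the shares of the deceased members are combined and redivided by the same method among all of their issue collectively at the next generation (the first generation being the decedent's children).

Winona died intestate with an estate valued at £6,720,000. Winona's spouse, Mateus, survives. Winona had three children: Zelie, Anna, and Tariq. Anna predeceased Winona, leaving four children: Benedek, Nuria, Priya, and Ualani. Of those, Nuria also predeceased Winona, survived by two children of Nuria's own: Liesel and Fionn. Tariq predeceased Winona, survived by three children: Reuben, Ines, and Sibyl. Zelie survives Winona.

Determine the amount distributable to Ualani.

Mateus takes one-half of £6,720,000 = £3,360,000. The remaining £3,360,000 passes to the descendants.
The descendants' portion (£3,360,000) is divided at the children's generation into 3 shares of £1,120,000. Zelie takes £1,120,000. The 2 shares of the deceased (Anna and Tariq) are combined into a pool of £2,240,000.
That pool (£2,240,000) is divided at the grandchildren's generation into 7 shares of £320,000. Benedek, Priya, Ualani, Reuben, Ines, and Sibyl each take £320,000. The remaining share for the deceased Nuria (£320,000) is carried to the next generation.
That pool (£320,000) is divided at the great-grandchildren's generation equally among Liesel and Fionn: £160,000 each.

Ualani receives £320,000.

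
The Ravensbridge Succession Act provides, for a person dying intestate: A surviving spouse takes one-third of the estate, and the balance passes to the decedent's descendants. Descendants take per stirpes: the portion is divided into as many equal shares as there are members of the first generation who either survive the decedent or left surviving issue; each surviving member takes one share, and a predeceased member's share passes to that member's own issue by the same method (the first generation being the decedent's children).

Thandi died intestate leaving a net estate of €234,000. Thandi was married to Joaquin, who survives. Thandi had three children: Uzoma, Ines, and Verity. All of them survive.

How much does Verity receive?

Verity receives €52,000.

Joaquin takes one-third of €234,000 = €78,000. The remaining €156,000 passes to the descendants.
The descendants' portion (€156,000) is divided into 3 shares of €52,000: Uzoma, Ines, and Verity each take €52,000.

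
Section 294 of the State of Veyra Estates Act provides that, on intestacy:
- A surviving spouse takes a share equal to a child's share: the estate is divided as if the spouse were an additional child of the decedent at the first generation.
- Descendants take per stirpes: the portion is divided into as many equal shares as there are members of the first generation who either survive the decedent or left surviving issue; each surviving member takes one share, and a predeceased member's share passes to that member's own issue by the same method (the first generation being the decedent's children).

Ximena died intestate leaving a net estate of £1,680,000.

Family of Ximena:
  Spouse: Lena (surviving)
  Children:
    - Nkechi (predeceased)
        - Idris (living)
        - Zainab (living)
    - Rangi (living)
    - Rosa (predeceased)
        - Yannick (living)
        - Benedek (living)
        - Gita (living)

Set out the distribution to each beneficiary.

Lena: £420,000; Idris: £210,000; Zainab: £210,000; Rangi: £420,000; Yannick: £140,000; Benedek: £140,000; Gita: £140,000

The spouse counts as an additional share at the children's level, so there are 4 primary shares of £420,000. Lena takes one such share (£420,000).
The children's combined portion (£1,260,000) is divided into 3 shares of £420,000: Rangi takes £420,000; Nkechi's £420,000 share passes to Nkechi's issue; Rosa's £420,000 share passes to Rosa's issue.
Nkechi's share (£420,000) is divided into 2 shares of £210,000: Idris and Zainab each take £210,000.
Rosa's share (£420,000) is divided into 3 shares of £140,000: Yannick, Benedek, and Gita each take £140,000.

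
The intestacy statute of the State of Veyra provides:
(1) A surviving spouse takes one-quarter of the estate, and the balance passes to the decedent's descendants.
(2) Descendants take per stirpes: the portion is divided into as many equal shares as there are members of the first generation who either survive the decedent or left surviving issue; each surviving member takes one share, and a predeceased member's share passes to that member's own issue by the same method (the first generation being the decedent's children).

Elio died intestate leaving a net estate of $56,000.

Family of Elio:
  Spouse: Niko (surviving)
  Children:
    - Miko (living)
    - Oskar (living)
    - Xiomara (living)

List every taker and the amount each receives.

Niko: $14,000; Miko: $14,000; Oskar: $14,000; Xiomara: $14,000

Niko takes one-quarter of $56,000 = $14,000. The remaining $42,000 passes to the descendants.
The descendants' portion ($42,000) is divided into 3 shares of $14,000: Miko, Oskar, and Xiomara each take $14,000.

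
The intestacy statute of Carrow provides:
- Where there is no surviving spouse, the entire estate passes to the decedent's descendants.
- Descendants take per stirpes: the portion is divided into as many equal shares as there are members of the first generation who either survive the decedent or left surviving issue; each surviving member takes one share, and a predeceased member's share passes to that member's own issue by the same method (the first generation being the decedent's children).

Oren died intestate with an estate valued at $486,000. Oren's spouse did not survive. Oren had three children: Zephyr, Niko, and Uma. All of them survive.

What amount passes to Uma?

Uma receives $162,000.

The entire $486,000 passes to the descendants.
That amount ($486,000) is divided into 3 shares of $162,000: Zephyr, Niko, and Uma each take $162,000.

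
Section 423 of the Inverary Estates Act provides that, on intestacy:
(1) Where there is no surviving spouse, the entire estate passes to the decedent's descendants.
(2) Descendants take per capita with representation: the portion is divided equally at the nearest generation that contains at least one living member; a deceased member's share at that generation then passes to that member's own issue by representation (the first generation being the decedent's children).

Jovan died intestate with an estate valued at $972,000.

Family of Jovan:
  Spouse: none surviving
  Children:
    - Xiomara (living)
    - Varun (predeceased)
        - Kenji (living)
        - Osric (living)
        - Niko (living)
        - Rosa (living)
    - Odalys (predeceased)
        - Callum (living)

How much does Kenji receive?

Kenji receives $81,000.

The entire $972,000 passes to the descendants.
That amount ($972,000) is divided into 3 shares of $324,000: Xiomara takes $324,000; Varun's $324,000 share passes to Varun's issue; Odalys's $324,000 share passes to Odalys's issue.
Varun's share ($324,000) is divided into 4 shares of $81,000: Kenji, Osric, Niko, and Rosa each take $81,000.
Odalys's share ($324,000) passes entirely to Callum.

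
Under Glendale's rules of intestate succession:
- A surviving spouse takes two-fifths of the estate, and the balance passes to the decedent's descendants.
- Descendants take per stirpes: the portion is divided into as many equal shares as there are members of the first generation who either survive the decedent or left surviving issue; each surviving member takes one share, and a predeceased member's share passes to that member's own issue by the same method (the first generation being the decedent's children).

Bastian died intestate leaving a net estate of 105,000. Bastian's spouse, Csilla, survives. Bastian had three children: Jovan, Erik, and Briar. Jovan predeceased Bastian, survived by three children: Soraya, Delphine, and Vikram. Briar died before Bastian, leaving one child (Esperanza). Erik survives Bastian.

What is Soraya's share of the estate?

Csilla takes two-fifths of 105,000 = 42,000. The remaining 63,000 passes to the descendants.
The descendants' portion (63,000) is divided into 3 shares of 21,000: Erik takes 21,000; Jovan's 21,000 share passes to Jovan's issue; Briar's 21,000 share passes to Briar's issue.
Jovan's share (21,000) is divided into 3 shares of 7,000: Soraya, Delphine, and Vikram each take 7,000.
Briar's share (21,000) passes entirely to Esperanza.

Soraya receives 7,000.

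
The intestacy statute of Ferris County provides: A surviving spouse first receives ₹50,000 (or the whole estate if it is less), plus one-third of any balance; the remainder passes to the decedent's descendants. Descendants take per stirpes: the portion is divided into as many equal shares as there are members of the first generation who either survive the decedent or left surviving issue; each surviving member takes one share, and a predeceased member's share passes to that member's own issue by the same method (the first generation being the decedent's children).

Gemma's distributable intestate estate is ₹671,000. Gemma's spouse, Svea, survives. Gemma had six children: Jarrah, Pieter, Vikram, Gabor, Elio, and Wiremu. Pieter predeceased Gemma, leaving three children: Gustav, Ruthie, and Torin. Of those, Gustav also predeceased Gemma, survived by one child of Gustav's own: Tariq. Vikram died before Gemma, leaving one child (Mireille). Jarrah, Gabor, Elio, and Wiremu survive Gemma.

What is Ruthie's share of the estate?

Ruthie receives ₹23,000.

Svea first takes ₹50,000, leaving a balance of ₹621,000. Svea then takes one-third of the balance (₹207,000), for a total of ₹257,000. The remaining ₹414,000 passes to the descendants.
The descendants' portion (₹414,000) is divided into 6 shares of ₹69,000: Jarrah, Gabor, Elio, and Wiremu each take ₹69,000; Pieter's ₹69,000 share passes to Pieter's issue; Vikram's ₹69,000 share passes to Vikram's issue.
Pieter's share (₹69,000) is divided into 3 shares of ₹23,000: Ruthie and Torin each take ₹23,000; Gustav's ₹23,000 share passes to Gustav's issue.
Gustav's share (₹23,000) passes entirely to Tariq.
Vikram's share (₹69,000) passes entirely to Mireille.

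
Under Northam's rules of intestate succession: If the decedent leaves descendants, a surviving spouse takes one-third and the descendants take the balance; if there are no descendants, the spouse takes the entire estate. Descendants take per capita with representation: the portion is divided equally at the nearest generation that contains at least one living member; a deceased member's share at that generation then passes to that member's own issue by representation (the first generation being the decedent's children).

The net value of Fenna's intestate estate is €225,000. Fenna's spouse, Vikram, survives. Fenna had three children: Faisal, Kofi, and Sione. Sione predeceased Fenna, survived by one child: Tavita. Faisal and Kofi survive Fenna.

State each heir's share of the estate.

Vikram takes one-third of €225,000 = €75,000. The remaining €150,000 passes to the descendants.
The descendants' portion (€150,000) is divided into 3 shares of €50,000: Faisal and Kofi each take €50,000; Sione's €50,000 share passes to Sione's issue.
Sione's share (€50,000) passes entirely to Tavita.

Vikram: €75,000; Faisal: €50,000; Kofi: €50,000; Tavita: €50,000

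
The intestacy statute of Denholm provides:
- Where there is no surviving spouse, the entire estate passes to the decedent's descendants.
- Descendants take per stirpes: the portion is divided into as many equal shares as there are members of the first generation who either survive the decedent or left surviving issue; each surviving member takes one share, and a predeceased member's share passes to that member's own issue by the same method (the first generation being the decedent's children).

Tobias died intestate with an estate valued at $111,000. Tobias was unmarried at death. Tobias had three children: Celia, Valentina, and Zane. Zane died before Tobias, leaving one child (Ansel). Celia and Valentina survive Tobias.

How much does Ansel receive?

Ansel receives $37,000.

The entire $111,000 passes to the descendants.
That amount ($111,000) is divided into 3 shares of $37,000: Celia and Valentina each take $37,000; Zane's $37,000 share passes to Zane's issue.
Zane's share ($37,000) passes entirely to Ansel.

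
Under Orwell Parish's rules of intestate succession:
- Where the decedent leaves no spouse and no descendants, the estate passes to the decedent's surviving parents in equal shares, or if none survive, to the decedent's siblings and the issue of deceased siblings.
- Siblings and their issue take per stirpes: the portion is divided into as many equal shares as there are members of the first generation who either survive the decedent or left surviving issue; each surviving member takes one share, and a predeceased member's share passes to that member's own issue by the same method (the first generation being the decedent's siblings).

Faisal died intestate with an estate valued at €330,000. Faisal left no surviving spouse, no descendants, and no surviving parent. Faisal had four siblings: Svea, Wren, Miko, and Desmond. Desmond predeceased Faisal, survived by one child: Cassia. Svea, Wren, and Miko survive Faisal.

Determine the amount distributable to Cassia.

The entire €330,000 passes to the siblings and their issue.
That amount (€330,000) is divided into 4 shares of €82,500: Svea, Wren, and Miko each take €82,500; Desmond's €82,500 share passes to Desmond's issue.
Desmond's share (€82,500) passes entirely to Cassia.

Cassia receives €82,500.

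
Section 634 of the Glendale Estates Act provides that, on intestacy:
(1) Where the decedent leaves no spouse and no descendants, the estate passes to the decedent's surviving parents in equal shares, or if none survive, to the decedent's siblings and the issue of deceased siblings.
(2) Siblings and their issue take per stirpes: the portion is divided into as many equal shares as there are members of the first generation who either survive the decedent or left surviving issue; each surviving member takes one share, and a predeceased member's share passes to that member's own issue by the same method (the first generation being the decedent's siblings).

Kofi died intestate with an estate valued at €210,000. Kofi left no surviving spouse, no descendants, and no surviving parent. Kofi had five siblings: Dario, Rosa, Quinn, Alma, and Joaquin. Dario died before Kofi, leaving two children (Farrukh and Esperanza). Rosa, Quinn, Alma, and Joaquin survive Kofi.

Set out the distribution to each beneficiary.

Farrukh: €21,000; Esperanza: €21,000; Rosa: €42,000; Quinn: €42,000; Alma: €42,000; Joaquin: €42,000

The entire €210,000 passes to the siblings and their issue.
That amount (€210,000) is divided into 5 shares of €42,000: Rosa, Quinn, Alma, and Joaquin each take €42,000; Dario's €42,000 share passes to Dario's issue.
Dario's share (€42,000) is divided into 2 shares of €21,000: Farrukh and Esperanza each take €21,000.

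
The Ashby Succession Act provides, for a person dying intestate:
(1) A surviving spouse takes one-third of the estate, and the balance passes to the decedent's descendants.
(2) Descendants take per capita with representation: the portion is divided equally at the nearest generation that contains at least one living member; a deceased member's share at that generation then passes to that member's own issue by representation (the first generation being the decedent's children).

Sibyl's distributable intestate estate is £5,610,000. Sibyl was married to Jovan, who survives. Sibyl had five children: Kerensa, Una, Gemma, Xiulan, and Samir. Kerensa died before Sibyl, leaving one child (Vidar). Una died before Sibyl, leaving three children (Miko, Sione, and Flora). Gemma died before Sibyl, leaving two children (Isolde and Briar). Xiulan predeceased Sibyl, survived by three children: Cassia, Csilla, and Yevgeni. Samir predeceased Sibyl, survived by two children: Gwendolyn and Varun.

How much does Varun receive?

Jovan takes one-third of £5,610,000 = £1,870,000. The remaining £3,740,000 passes to the descendants.
No child survives, so the initial division is made at the grandchildren's generation.
The descendants' portion (£3,740,000) is divided into 11 shares of £340,000: Vidar, Miko, Sione, Flora, Isolde, Briar, Cassia, Csilla, Yevgeni, Gwendolyn, and Varun each take £340,000.

Varun receives £340,000.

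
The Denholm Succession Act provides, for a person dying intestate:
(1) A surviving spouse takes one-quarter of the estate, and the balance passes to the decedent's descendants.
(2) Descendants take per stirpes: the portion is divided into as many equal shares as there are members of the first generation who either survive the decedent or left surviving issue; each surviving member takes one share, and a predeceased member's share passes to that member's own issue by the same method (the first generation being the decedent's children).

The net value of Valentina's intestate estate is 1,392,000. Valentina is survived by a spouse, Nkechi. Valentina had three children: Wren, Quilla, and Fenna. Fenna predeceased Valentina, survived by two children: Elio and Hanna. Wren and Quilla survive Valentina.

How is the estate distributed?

Nkechi takes one-quarter of 1,392,000 = 348,000. The remaining 1,044,000 passes to the descendants.
The descendants' portion (1,044,000) is divided into 3 shares of 348,000: Wren and Quilla each take 348,000; Fenna's 348,000 share passes to Fenna's issue.
Fenna's share (348,000) is divided into 2 shares of 174,000: Elio and Hanna each take 174,000.

Nkechi: 348,000; Wren: 348,000; Quilla: 348,000; Elio: 174,000; Hanna: 174,000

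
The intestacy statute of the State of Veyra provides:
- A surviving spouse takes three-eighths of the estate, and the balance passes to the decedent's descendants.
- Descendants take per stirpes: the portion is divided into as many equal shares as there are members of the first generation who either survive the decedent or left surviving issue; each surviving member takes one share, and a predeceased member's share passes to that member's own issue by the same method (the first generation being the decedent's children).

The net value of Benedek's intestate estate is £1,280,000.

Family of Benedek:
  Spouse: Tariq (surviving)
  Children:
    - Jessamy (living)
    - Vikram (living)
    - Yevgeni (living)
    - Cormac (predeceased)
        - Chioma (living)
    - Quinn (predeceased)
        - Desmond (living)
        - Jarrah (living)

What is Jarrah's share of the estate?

Tariq takes three-eighths of £1,280,000 = £480,000. The remaining £800,000 passes to the descendants.
The descendants' portion (£800,000) is divided into 5 shares of £160,000: Jessamy, Vikram, and Yevgeni each take £160,000; Cormac's £160,000 share passes to Cormac's issue; Quinn's £160,000 share passes to Quinn's issue.
Cormac's share (£160,000) passes entirely to Chioma.
Quinn's share (£160,000) is divided into 2 shares of £80,000: Desmond and Jarrah each take £80,000.

Jarrah receives £80,000.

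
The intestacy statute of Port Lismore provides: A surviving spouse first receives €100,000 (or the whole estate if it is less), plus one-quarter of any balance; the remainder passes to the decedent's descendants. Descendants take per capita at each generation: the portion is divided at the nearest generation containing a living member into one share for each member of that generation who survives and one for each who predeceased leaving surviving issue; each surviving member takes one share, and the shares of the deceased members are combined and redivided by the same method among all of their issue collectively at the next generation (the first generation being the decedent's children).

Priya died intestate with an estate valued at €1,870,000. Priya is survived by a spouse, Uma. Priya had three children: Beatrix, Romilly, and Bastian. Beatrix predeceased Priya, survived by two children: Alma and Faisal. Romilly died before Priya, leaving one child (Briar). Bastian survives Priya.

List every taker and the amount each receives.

Uma: €542,500; Alma: €295,000; Faisal: €295,000; Briar: €295,000; Bastian: €442,500

Uma first takes €100,000, leaving a balance of €1,770,000. Uma then takes one-quarter of the balance (€442,500), for a total of €542,500. The remaining €1,327,500 passes to the descendants.
The descendants' portion (€1,327,500) is divided at the children's generation into 3 shares of €442,500. Bastian takes €442,500. The 2 shares of the deceased (Beatrix and Romilly) are combined into a pool of €885,000.
That pool (€885,000) is divided at the grandchildren's generation equally among Alma, Faisal, and Briar: €295,000 each.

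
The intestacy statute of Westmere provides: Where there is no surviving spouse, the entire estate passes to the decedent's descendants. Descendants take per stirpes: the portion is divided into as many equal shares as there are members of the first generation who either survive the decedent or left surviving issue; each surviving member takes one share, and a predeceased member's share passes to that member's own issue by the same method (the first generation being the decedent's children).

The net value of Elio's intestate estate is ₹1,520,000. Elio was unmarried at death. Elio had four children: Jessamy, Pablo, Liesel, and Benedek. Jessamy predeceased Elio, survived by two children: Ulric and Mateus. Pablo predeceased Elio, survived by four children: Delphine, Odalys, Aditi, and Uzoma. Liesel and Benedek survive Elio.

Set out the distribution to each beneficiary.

Ulric: ₹190,000; Mateus: ₹190,000; Delphine: ₹95,000; Odalys: ₹95,000; Aditi: ₹95,000; Uzoma: ₹95,000; Liesel: ₹380,000; Benedek: ₹380,000

The entire ₹1,520,000 passes to the descendants.
That amount (₹1,520,000) is divided into 4 shares of ₹380,000: Liesel and Benedek each take ₹380,000; Jessamy's ₹380,000 share passes to Jessamy's issue; Pablo's ₹380,000 share passes to Pablo's issue.
Jessamy's share (₹380,000) is divided into 2 shares of ₹190,000: Ulric and Mateus each take ₹190,000.
Pablo's share (₹380,000) is divided into 4 shares of ₹95,000: Delphine, Odalys, Aditi, and Uzoma each take ₹95,000.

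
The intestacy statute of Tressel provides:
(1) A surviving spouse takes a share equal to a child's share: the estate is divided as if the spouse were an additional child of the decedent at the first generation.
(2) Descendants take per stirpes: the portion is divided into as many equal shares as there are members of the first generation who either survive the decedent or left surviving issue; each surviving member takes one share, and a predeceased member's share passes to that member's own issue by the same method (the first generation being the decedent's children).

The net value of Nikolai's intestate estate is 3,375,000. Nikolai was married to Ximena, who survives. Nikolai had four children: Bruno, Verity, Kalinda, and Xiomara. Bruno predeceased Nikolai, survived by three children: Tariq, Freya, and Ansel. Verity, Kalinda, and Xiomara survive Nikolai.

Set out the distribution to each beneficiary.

The spouse counts as an additional share at the children's level, so there are 5 primary shares of 675,000. Ximena takes one such share (675,000).
The children's combined portion (2,700,000) is divided into 4 shares of 675,000: Verity, Kalinda, and Xiomara each take 675,000; Bruno's 675,000 share passes to Bruno's issue.
Bruno's share (675,000) is divided into 3 shares of 225,000: Tariq, Freya, and Ansel each take 225,000.

Ximena: 675,000; Tariq: 225,000; Freya: 225,000; Ansel: 225,000; Verity: 675,000; Kalinda: 675,000; Xiomara: 675,000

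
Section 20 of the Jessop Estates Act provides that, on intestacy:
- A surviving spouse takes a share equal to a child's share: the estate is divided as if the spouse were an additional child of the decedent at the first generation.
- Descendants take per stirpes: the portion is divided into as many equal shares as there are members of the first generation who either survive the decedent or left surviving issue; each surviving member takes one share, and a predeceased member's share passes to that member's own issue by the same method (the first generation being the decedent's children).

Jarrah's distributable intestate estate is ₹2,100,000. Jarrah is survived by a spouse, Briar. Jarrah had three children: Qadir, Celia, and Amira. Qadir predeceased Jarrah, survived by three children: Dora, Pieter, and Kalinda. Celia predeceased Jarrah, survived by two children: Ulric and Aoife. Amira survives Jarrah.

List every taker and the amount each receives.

Briar: ₹525,000; Dora: ₹175,000; Pieter: ₹175,000; Kalinda: ₹175,000; Ulric: ₹262,500; Aoife: ₹262,500; Amira: ₹525,000

The spouse counts as an additional share at the children's level, so there are 4 primary shares of ₹525,000. Briar takes one such share (₹525,000).
The children's combined portion (₹1,575,000) is divided into 3 shares of ₹525,000: Amira takes ₹525,000; Qadir's ₹525,000 share passes to Qadir's issue; Celia's ₹525,000 share passes to Celia's issue.
Qadir's share (₹525,000) is divided into 3 shares of ₹175,000: Dora, Pieter, and Kalinda each take ₹175,000.
Celia's share (₹525,000) is divided into 2 shares of ₹262,500: Ulric and Aoife each take ₹262,500.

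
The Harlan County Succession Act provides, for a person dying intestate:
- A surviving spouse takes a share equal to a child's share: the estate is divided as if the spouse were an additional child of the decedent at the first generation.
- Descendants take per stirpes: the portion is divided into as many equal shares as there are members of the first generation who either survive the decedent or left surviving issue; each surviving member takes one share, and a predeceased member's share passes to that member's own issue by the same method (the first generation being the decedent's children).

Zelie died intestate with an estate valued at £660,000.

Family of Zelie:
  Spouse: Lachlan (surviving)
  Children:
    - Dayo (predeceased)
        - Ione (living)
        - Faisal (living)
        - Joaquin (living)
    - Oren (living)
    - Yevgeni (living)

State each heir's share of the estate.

Lachlan: £165,000; Ione: £55,000; Faisal: £55,000; Joaquin: £55,000; Oren: £165,000; Yevgeni: £165,000

The spouse counts as an additional share at the children's level, so there are 4 primary shares of £165,000. Lachlan takes one such share (£165,000).
The children's combined portion (£495,000) is divided into 3 shares of £165,000: Oren and Yevgeni each take £165,000; Dayo's £165,000 share passes to Dayo's issue.
Dayo's share (£165,000) is divided into 3 shares of £55,000: Ione, Faisal, and Joaquin each take £55,000.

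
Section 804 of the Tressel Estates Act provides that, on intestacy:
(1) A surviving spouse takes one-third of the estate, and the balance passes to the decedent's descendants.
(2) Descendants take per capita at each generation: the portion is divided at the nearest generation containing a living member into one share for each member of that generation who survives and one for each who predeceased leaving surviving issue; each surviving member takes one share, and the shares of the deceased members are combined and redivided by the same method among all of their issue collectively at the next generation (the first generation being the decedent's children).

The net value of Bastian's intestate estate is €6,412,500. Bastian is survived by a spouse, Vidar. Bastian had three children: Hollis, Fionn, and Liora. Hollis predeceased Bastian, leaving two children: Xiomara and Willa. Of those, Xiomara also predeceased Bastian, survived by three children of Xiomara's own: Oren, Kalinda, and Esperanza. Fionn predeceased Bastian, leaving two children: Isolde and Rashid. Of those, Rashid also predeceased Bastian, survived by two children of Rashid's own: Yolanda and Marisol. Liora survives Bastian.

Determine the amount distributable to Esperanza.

Vidar takes one-third of €6,412,500 = €2,137,500. The remaining €4,275,000 passes to the descendants.
The descendants' portion (€4,275,000) is divided at the children's generation into 3 shares of €1,425,000. Liora takes €1,425,000. The 2 shares of the deceased (Hollis and Fionn) are combined into a pool of €2,850,000.
That pool (€2,850,000) is divided at the grandchildren's generation into 4 shares of €712,500. Willa and Isolde each take €712,500. The 2 shares of the deceased (Xiomara and Rashid) are combined into a pool of €1,425,000.
That pool (€1,425,000) is divided at the great-grandchildren's generation equally among Oren, Kalinda, Esperanza, Yolanda, and Marisol: €285,000 each.

Esperanza receives €285,000.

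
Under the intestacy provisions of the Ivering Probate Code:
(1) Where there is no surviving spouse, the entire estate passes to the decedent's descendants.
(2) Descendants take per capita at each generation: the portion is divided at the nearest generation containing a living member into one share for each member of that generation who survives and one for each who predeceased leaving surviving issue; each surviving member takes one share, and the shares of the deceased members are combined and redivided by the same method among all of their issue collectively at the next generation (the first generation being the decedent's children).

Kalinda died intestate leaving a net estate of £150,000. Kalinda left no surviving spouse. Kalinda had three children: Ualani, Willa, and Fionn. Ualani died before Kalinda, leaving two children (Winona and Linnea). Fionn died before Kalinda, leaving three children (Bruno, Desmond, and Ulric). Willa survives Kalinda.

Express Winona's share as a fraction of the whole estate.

The entire £150,000 passes to the descendants.
That amount (£150,000) is divided at the children's generation into 3 shares of £50,000. Willa takes £50,000. The 2 shares of the deceased (Ualani and Fionn) are combined into a pool of £100,000.
That pool (£100,000) is divided at the grandchildren's generation equally among Winona, Linnea, Bruno, Desmond, and Ulric: £20,000 each.

Winona receives 2/15 of the estate.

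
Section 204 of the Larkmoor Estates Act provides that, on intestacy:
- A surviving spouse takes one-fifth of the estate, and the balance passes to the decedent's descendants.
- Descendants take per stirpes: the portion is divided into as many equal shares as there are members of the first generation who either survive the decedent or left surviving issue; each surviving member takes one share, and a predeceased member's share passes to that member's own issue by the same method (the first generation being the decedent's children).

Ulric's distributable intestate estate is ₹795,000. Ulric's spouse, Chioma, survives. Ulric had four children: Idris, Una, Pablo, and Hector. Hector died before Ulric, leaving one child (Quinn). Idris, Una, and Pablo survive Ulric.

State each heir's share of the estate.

Chioma takes one-fifth of ₹795,000 = ₹159,000. The remaining ₹636,000 passes to the descendants.
The descendants' portion (₹636,000) is divided into 4 shares of ₹159,000: Idris, Una, and Pablo each take ₹159,000; Hector's ₹159,000 share passes to Hector's issue.
Hector's share (₹159,000) passes entirely to Quinn.

Chioma: ₹159,000; Idris: ₹159,000; Una: ₹159,000; Pablo: ₹159,000; Quinn: ₹159,000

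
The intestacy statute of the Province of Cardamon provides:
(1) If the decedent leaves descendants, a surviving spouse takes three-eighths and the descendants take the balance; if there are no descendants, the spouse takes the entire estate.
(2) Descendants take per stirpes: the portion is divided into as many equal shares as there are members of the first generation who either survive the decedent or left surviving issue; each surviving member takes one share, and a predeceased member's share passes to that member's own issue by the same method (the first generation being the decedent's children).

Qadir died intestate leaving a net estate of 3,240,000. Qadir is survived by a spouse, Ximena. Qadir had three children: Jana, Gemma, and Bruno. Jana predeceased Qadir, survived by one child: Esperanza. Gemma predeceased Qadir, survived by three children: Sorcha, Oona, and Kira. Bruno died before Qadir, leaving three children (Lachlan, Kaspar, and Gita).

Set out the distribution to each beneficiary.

Ximena: 1,215,000; Esperanza: 675,000; Sorcha: 225,000; Oona: 225,000; Kira: 225,000; Lachlan: 225,000; Kaspar: 225,000; Gita: 225,000

Ximena takes three-eighths of 3,240,000 = 1,215,000. The remaining 2,025,000 passes to the descendants.
The descendants' portion (2,025,000) is divided into 3 shares of 675,000: Jana's 675,000 share passes to Jana's issue; Gemma's 675,000 share passes to Gemma's issue; Bruno's 675,000 share passes to Bruno's issue.
Jana's share (675,000) passes entirely to Esperanza.
Gemma's share (675,000) is divided into 3 shares of 225,000: Sorcha, Oona, and Kira each take 225,000.
Bruno's share (675,000) is divided into 3 shares of 225,000: Lachlan, Kaspar, and Gita each take 225,000.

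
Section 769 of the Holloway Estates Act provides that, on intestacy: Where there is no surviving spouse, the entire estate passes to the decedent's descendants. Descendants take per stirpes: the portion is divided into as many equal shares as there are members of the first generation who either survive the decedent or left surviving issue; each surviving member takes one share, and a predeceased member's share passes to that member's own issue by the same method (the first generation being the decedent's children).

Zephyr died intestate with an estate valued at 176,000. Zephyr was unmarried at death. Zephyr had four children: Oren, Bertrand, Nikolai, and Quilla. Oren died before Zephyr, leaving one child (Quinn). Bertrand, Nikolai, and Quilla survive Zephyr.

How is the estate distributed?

The entire 176,000 passes to the descendants.
That amount (176,000) is divided into 4 shares of 44,000: Bertrand, Nikolai, and Quilla each take 44,000; Oren's 44,000 share passes to Oren's issue.
Oren's share (44,000) passes entirely to Quinn.

Quinn: 44,000; Bertrand: 44,000; Nikolai: 44,000; Quilla: 44,000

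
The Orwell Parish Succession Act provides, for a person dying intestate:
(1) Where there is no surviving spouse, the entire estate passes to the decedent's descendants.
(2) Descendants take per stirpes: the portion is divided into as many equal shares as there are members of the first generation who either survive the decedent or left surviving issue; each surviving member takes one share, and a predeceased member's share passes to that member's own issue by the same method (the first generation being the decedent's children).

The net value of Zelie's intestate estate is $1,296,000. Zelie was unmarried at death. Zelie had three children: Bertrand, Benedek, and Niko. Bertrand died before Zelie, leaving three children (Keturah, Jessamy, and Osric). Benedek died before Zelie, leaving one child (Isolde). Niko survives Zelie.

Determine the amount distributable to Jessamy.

Jessamy receives $144,000.

The entire $1,296,000 passes to the descendants.
That amount ($1,296,000) is divided into 3 shares of $432,000: Niko takes $432,000; Bertrand's $432,000 share passes to Bertrand's issue; Benedek's $432,000 share passes to Benedek's issue.
Bertrand's share ($432,000) is divided into 3 shares of $144,000: Keturah, Jessamy, and Osric each take $144,000.
Benedek's share ($432,000) passes entirely to Isolde.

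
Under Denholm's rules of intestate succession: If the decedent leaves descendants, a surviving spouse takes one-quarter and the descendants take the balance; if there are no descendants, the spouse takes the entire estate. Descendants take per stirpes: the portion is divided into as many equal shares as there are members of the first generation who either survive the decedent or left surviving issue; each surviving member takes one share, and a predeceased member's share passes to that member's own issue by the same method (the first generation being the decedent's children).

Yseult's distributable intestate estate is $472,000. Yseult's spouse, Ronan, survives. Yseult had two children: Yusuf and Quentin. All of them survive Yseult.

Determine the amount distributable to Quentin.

Ronan takes one-quarter of $472,000 = $118,000. The remaining $354,000 passes to the descendants.
The descendants' portion ($354,000) is divided into 2 shares of $177,000: Yusuf and Quentin each take $177,000.

Quentin receives $177,000.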